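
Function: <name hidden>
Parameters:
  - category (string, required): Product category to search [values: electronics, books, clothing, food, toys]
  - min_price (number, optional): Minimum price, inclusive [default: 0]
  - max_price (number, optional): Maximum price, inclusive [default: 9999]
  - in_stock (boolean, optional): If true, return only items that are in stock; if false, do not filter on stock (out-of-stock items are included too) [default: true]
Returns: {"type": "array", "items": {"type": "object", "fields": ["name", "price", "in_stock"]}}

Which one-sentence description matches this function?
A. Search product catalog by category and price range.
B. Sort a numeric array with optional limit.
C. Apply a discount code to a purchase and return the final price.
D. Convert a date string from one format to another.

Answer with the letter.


Parameters category, min_price, max_price, in_stock and return "array" fit: Search product catalog by category and price range.
A


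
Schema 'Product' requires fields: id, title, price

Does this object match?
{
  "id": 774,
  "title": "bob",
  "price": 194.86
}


Checking required fields... All present.
Valid - all required fields present


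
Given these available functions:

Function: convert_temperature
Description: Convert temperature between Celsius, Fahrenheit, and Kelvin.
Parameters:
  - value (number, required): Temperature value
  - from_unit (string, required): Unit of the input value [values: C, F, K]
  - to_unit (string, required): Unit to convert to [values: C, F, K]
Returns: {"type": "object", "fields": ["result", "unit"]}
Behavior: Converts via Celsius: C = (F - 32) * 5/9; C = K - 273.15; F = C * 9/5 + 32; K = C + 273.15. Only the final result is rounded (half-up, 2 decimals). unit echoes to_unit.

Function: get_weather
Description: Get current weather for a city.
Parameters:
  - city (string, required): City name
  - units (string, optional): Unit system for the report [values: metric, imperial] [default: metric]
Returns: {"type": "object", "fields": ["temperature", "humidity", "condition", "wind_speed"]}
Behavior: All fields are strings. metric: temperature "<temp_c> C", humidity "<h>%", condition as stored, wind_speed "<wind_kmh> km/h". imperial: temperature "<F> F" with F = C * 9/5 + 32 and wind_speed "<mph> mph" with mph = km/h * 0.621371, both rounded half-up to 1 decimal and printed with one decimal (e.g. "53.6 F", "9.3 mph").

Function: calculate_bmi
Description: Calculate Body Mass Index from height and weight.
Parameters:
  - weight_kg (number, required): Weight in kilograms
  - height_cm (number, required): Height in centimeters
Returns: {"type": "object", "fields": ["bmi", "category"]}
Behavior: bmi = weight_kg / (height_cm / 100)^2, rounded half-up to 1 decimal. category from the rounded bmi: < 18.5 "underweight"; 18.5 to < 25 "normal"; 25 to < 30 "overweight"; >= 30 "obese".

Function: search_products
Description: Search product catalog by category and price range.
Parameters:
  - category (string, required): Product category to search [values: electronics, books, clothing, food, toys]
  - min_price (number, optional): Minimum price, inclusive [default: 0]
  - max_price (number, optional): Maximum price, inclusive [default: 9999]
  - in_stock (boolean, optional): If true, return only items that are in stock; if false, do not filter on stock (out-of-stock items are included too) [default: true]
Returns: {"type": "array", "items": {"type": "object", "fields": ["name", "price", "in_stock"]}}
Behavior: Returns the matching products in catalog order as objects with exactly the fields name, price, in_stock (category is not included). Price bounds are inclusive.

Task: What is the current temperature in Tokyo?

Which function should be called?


The task needs a function whose description is: Get current weather for a city.
get_weather


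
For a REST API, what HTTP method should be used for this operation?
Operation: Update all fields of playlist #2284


GET = read, POST = create, PUT = update/replace, DELETE = remove
This operation is an update/replace.
PUT


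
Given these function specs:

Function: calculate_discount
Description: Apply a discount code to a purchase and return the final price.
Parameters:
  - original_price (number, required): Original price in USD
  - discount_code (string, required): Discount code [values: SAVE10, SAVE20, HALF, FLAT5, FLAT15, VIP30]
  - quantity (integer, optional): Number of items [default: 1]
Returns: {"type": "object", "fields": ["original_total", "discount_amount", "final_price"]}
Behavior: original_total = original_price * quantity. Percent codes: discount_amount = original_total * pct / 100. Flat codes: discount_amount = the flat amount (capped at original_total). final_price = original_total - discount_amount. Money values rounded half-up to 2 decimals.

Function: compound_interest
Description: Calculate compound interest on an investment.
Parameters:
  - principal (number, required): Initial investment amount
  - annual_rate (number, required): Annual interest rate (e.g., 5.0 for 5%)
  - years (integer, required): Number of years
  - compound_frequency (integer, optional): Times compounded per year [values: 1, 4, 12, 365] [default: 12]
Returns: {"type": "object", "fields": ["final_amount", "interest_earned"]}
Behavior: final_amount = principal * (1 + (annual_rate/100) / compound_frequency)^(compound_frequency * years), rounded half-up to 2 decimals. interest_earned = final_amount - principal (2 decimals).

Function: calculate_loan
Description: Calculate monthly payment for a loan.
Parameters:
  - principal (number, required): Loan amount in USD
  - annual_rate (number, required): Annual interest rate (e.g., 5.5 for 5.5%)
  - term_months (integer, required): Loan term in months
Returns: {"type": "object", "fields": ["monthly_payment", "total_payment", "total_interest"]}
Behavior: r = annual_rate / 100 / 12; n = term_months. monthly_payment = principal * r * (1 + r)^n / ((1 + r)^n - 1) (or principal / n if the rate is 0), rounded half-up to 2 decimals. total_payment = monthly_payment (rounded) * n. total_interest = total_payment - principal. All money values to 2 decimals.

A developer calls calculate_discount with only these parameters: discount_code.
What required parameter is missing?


Required parameters: original_price, discount_code
Provided: discount_code
Missing: original_price
original_price


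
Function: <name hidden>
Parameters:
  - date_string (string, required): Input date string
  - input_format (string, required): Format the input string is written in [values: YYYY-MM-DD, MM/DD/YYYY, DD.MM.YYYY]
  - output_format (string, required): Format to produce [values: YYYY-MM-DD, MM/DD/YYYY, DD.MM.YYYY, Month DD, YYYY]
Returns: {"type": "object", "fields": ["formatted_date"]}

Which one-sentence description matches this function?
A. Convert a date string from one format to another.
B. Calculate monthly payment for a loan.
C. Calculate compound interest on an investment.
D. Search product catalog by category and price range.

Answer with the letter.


Parameters date_string, input_format, output_format and return ["formatted_date"] fit: Convert a date string from one format to another.
A


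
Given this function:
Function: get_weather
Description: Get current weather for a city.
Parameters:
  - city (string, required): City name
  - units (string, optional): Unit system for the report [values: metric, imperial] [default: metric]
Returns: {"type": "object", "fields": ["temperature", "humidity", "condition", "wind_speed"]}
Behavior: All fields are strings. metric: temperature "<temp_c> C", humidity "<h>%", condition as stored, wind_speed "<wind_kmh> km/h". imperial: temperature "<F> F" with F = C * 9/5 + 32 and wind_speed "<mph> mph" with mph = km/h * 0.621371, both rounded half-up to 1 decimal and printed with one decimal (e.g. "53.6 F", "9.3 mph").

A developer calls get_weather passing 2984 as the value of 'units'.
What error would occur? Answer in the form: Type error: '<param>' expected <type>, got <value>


Spec: 'units' is declared as string; 2984 is an integer.
Type error: 'units' expected string, got 2984


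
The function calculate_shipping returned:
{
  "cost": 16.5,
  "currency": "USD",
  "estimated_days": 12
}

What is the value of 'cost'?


16.5


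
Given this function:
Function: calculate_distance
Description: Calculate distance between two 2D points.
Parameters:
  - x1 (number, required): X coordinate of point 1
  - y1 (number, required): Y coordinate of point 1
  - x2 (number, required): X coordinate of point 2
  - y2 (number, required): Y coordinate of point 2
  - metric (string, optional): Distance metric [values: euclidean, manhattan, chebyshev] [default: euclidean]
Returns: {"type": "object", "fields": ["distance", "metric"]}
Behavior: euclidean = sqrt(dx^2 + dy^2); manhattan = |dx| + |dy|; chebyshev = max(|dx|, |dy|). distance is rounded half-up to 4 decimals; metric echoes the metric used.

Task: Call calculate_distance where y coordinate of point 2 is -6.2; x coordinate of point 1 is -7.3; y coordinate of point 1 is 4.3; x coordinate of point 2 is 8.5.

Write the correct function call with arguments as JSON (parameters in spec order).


Mapping each described value to its parameter name:
  'Y coordinate of point 2' -> y2 = -6.2
  'X coordinate of point 1' -> x1 = -7.3
  'Y coordinate of point 1' -> y1 = 4.3
  'X coordinate of point 2' -> x2 = 8.5
calculate_distance({"x1": -7.3, "y1": 4.3, "x2": 8.5, "y2": -6.2})


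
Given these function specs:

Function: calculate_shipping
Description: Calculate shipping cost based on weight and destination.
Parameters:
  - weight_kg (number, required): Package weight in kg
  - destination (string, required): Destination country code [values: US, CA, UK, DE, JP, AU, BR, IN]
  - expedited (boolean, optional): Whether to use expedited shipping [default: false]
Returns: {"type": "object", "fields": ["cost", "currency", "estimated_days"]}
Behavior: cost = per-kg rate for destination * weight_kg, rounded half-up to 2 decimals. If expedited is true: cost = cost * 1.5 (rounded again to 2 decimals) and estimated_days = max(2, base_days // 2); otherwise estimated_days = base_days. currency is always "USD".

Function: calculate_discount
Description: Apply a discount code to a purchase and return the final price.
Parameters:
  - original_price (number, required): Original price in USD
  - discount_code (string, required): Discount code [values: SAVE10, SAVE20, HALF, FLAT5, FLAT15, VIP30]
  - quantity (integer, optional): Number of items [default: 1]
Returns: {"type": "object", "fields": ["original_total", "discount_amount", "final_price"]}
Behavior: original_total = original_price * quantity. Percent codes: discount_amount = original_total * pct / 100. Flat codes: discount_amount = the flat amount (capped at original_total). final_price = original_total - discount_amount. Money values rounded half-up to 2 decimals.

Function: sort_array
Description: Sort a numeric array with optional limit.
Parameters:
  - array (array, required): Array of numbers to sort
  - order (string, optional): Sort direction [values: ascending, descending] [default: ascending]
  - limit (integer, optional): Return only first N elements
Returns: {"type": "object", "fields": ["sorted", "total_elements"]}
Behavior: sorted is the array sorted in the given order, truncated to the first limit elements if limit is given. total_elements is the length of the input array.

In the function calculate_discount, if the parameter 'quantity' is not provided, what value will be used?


The calculate_discount spec declares:
  - quantity (integer, optional): Number of items [default: 1]
Default:
1


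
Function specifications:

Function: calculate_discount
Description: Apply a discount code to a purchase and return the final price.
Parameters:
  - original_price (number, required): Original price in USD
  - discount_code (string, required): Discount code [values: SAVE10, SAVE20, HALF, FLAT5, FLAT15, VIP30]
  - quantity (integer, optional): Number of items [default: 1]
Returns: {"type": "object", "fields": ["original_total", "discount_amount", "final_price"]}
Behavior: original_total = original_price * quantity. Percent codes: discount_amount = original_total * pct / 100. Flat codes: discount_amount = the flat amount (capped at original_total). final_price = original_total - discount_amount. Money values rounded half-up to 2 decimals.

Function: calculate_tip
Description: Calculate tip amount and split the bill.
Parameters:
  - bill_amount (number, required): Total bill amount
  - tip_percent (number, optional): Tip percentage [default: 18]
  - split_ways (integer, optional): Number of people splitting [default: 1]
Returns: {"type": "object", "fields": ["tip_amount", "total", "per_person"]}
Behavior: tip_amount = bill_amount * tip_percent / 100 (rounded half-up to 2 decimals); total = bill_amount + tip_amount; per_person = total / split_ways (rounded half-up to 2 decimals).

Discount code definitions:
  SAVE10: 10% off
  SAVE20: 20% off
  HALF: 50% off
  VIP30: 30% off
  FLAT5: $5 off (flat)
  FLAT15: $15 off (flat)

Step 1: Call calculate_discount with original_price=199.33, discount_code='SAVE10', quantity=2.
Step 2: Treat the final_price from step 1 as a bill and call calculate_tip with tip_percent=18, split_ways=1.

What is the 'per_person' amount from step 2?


Step 1: calculate_discount(original_price=199.33, discount_code=SAVE10, quantity=2)
  original_total = 199.33 * 2 = 398.66
  SAVE10 = 10% off: discount_amount = 398.66 * 10/100 = 39.866 -> 39.87
  final_price = 398.66 - 39.87 = 358.79
  -> final_price = 358.79
Step 2: calculate_tip(bill_amount=358.79, tip_percent=18, split_ways=1)
  tip_amount = 358.79 * 18/100 = 64.5822 -> 64.58
  total = 358.79 + 64.58 = 423.37
  per_person = 423.37 / 1 = 423.37 -> 423.37
  -> per_person = 423.37
$423.37


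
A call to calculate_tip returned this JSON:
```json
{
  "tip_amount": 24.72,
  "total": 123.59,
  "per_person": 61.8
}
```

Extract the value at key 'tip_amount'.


24.72


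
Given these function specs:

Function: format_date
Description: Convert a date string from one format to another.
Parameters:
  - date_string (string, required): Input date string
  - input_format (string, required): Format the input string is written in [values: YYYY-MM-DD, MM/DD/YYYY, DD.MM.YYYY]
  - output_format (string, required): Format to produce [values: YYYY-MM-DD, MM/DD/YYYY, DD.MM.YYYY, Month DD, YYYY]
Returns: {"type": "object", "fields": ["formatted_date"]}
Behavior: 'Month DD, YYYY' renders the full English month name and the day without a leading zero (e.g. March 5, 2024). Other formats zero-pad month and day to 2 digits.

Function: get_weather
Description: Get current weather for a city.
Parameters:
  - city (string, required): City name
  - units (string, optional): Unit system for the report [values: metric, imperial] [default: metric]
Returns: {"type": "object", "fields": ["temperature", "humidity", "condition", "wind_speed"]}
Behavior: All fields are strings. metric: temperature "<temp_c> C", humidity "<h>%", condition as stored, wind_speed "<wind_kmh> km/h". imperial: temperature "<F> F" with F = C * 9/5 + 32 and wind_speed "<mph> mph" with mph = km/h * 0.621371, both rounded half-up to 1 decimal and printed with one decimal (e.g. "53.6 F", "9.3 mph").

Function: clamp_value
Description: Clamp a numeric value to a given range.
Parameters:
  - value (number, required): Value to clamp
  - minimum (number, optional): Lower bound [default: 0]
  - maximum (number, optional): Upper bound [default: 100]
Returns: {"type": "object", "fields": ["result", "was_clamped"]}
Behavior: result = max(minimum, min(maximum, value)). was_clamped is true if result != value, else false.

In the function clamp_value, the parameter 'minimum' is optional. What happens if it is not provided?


The clamp_value spec declares:
  - minimum (number, optional): Lower bound [default: 0]
It defaults to 0


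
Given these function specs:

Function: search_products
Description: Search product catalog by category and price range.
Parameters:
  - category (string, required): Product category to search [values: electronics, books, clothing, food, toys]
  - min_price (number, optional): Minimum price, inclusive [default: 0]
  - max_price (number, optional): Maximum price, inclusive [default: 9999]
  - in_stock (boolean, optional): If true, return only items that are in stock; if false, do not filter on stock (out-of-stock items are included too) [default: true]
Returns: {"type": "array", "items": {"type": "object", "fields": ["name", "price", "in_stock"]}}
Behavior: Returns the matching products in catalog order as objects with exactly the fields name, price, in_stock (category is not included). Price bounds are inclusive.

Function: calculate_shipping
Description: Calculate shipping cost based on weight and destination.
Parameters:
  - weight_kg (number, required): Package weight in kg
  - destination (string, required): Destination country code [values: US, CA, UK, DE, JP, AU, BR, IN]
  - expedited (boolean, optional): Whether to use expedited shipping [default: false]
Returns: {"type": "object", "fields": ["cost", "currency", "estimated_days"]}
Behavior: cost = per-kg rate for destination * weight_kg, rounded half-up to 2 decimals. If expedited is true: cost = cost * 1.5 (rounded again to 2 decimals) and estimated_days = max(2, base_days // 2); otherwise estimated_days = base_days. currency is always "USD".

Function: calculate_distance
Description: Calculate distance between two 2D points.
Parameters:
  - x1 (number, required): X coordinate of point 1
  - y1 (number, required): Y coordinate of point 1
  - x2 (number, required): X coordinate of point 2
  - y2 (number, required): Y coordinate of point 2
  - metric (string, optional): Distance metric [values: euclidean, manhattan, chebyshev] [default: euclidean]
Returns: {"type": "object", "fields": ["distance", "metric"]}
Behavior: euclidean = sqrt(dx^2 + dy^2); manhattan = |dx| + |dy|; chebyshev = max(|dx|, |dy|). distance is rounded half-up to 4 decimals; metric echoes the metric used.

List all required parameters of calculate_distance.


Parameters of calculate_distance and their required/optional flag:
  x1: required
  y1: required
  x2: required
  y2: required
  metric: optional
x1, x2, y1, y2


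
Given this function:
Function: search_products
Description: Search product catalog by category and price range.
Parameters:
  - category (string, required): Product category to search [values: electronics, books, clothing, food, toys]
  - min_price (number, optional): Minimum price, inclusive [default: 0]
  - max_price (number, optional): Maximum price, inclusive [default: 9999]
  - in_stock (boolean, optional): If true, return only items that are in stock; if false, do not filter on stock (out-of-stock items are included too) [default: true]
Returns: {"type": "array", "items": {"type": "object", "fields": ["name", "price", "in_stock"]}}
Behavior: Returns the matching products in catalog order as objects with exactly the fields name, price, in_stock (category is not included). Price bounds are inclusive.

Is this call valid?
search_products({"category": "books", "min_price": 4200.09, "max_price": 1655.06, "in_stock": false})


Checking all required parameters present and types match... All valid.
Valid


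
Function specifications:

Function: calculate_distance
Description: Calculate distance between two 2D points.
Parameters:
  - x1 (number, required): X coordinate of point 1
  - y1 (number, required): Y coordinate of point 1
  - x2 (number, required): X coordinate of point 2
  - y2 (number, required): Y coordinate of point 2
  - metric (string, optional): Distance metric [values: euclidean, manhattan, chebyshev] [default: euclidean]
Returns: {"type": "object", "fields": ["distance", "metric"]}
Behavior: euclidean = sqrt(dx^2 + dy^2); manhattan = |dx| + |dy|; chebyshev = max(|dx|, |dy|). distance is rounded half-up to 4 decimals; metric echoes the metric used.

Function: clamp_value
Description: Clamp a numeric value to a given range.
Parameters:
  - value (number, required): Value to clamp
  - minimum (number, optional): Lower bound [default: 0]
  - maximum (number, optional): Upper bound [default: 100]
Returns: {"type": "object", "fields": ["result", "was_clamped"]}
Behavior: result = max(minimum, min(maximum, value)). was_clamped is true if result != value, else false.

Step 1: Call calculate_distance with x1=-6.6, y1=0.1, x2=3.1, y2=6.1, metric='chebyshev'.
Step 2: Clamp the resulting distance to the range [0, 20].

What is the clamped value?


Step 1: calculate_distance (chebyshev)
  |dx| = |3.1 - -6.6| = 9.7; |dy| = |6.1 - 0.1| = 6
  chebyshev: max(9.7, 6) = 9.7
  Round to 4 decimals: 9.7
  -> distance = 9.7
Step 2: clamp_value(value=9.7, minimum=0, maximum=20)
  result = max(0, min(20, 9.7)) = max(0, 9.7) = 9.7
  was_clamped = (9.7 != 9.7) = false
  -> result = 9.7
9.7


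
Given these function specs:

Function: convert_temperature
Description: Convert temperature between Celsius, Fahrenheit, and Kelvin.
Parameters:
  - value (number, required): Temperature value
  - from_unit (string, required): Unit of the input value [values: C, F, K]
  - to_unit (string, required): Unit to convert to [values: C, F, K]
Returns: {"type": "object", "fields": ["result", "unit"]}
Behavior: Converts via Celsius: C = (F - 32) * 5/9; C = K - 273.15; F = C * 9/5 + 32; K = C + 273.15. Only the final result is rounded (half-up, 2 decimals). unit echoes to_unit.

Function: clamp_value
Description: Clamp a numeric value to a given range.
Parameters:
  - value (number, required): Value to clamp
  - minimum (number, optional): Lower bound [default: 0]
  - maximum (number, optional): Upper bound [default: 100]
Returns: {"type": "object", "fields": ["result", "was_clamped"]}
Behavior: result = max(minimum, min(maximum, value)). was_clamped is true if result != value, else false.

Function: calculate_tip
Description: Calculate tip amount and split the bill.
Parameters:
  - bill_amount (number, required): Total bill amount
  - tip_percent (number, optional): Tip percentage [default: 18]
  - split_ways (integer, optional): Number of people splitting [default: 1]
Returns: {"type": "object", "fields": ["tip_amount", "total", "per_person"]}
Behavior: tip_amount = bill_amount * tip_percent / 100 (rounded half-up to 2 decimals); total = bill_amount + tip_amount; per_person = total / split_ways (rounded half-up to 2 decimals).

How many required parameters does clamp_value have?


Parameters of clamp_value: value (required), minimum (optional), maximum (optional)
Required count:
1


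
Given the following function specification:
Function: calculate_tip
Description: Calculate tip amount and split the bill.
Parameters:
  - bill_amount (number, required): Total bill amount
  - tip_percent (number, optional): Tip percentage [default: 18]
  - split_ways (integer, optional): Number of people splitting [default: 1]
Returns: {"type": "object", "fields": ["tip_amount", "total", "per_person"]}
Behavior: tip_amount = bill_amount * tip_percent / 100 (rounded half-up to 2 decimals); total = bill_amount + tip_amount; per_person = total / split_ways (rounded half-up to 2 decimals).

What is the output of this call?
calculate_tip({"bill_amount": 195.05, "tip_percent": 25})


Defaults applied: split_ways=1
tip_amount = 195.05 * 25/100 = 48.7625 -> 48.76
total = 195.05 + 48.76 = 243.81
per_person = 243.81 / 1 = 243.81 -> 243.81
Output:
{"tip_amount": 48.76, "total": 243.81, "per_person": 243.81}


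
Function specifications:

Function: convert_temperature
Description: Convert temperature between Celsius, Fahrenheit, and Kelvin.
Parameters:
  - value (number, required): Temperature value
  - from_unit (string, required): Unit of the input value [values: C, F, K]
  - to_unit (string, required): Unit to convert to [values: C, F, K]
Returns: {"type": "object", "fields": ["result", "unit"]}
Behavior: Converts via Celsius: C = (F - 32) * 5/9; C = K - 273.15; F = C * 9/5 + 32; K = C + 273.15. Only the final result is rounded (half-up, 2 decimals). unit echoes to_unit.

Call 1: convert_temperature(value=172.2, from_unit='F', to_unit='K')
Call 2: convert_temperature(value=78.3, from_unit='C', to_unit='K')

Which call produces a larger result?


Call 1:
  To C: (172.2 - 32) * 5/9 = 77.888889
  To K: 77.888889 + 273.15 = 351.038889
  Round to 2 decimals: 351.04
  -> 351.04 K
Call 2:
  Input already in C: 78.3
  To K: 78.3 + 273.15 = 351.45
  Round to 2 decimals: 351.45
  -> 351.45 K
Call 2 (351.45 K)


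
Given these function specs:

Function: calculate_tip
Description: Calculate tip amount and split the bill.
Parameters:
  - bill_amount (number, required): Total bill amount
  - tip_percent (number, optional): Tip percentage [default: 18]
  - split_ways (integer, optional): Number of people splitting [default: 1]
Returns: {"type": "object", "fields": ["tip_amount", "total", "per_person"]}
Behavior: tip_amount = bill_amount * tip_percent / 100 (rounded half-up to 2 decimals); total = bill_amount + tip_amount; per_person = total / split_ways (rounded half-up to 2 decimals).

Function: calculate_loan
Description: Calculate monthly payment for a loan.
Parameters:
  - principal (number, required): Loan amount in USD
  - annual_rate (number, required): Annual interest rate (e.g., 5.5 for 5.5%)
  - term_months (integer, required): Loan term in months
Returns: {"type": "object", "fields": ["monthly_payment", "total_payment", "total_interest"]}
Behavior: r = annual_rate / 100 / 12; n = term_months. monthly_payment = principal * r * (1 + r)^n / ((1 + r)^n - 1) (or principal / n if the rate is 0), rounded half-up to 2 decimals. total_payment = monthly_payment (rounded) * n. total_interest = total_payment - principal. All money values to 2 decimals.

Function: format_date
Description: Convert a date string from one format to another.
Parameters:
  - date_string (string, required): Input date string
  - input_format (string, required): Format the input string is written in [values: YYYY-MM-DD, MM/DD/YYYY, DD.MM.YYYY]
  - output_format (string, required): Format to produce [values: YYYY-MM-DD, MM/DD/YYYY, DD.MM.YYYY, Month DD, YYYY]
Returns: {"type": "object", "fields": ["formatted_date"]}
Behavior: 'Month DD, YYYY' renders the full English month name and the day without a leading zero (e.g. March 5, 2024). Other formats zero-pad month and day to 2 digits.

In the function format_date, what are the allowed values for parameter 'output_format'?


The format_date spec declares:
  - output_format (string, required): Format to produce [values: YYYY-MM-DD, MM/DD/YYYY, DD.MM.YYYY, Month DD, YYYY]
Allowed values:
YYYY-MM-DD, MM/DD/YYYY, DD.MM.YYYY, Month DD, YYYY


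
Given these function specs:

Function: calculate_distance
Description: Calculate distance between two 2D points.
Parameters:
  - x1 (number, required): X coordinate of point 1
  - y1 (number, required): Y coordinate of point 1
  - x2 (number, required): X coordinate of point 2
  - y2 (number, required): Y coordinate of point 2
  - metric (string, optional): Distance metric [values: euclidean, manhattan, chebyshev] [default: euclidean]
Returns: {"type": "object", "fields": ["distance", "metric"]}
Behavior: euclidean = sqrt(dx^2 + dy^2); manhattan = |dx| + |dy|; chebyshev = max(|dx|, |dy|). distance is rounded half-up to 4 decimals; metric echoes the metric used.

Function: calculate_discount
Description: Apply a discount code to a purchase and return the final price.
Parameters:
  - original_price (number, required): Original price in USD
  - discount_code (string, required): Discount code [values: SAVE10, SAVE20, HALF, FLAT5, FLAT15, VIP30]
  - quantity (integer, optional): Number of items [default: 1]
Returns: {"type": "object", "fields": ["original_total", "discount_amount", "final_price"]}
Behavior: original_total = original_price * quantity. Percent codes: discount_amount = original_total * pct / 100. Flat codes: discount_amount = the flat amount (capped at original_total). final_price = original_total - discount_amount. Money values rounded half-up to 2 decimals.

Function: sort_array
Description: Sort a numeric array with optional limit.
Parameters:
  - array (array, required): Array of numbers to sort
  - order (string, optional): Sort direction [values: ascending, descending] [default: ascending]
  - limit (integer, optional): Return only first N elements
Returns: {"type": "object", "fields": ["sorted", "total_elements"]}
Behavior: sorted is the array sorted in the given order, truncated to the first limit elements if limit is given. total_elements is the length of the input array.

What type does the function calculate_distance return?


The calculate_distance spec declares Returns: {"type": "object", "fields": ["distance", "metric"]}
Type:
object


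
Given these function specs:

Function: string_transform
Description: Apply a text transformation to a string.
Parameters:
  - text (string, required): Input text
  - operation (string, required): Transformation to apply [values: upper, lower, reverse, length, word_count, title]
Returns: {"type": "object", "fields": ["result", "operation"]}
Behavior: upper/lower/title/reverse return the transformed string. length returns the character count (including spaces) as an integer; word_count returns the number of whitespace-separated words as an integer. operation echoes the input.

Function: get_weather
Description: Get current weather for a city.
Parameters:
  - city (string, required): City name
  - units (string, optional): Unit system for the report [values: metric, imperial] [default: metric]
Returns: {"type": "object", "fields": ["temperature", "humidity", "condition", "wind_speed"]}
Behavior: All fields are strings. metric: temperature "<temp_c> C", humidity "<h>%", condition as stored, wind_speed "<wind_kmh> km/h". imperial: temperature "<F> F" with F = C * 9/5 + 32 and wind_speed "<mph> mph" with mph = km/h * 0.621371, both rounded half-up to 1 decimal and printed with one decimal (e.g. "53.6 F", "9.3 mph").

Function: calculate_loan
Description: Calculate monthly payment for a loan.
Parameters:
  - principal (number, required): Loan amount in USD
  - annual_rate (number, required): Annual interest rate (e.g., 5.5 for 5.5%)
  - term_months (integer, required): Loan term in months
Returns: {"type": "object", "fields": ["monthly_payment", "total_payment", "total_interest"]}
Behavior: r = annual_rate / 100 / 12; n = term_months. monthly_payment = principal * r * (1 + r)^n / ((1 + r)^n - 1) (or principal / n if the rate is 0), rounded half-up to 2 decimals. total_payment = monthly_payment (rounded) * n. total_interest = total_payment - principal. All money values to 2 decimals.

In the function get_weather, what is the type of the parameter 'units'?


The get_weather spec declares:
  - units (string, optional): Unit system for the report [values: metric, imperial] [default: metric]
Type:
string


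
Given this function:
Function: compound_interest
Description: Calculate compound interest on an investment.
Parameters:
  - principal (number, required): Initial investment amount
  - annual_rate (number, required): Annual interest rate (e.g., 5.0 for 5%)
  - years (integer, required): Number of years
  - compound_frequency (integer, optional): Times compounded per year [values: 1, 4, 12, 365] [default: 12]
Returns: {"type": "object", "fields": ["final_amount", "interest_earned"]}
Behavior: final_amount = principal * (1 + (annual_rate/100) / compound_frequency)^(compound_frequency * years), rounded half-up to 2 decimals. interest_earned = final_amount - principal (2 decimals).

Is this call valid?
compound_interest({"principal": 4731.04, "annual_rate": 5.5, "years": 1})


Checking all required parameters present and types match... All valid.
Valid


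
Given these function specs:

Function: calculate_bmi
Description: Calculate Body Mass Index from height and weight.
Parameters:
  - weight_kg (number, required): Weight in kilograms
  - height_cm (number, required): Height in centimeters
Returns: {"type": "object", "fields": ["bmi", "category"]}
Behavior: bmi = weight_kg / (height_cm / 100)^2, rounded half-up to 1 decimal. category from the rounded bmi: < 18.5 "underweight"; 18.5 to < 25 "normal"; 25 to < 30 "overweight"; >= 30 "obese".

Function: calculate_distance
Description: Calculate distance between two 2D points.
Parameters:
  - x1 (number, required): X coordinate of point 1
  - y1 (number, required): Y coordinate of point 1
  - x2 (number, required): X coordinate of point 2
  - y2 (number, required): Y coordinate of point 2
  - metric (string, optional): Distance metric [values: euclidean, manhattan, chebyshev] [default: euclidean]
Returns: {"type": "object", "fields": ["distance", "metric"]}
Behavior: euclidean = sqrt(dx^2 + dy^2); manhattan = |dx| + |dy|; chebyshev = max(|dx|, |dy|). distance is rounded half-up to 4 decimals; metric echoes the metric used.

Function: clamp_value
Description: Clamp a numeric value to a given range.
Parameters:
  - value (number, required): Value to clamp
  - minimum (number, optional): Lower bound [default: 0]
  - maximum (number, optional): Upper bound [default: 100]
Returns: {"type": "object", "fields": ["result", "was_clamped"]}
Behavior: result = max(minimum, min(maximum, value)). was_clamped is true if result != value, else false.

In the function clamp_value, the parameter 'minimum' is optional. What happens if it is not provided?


The clamp_value spec declares:
  - minimum (number, optional): Lower bound [default: 0]
It defaults to 0


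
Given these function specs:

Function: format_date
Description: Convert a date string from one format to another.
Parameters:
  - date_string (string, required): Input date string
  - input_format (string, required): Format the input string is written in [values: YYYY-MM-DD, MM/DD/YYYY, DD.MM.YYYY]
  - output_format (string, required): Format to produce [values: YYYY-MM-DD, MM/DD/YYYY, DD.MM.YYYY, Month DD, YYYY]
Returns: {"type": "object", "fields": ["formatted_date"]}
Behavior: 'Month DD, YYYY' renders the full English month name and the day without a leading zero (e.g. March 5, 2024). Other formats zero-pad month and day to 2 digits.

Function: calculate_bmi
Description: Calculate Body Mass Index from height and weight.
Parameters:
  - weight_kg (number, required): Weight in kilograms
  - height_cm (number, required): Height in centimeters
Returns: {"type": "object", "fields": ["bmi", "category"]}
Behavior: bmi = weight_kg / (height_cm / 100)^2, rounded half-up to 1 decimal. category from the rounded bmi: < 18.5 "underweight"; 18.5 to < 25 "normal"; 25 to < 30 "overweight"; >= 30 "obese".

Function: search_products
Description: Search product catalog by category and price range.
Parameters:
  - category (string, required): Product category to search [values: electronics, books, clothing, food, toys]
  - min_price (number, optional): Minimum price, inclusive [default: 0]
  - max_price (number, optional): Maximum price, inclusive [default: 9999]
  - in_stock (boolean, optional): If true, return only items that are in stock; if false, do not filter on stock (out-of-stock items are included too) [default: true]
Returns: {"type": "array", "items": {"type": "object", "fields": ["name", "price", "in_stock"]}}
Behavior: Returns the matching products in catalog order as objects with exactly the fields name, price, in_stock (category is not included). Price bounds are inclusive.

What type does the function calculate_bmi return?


The calculate_bmi spec declares Returns: {"type": "object", "fields": ["bmi", "category"]}
Type:
object


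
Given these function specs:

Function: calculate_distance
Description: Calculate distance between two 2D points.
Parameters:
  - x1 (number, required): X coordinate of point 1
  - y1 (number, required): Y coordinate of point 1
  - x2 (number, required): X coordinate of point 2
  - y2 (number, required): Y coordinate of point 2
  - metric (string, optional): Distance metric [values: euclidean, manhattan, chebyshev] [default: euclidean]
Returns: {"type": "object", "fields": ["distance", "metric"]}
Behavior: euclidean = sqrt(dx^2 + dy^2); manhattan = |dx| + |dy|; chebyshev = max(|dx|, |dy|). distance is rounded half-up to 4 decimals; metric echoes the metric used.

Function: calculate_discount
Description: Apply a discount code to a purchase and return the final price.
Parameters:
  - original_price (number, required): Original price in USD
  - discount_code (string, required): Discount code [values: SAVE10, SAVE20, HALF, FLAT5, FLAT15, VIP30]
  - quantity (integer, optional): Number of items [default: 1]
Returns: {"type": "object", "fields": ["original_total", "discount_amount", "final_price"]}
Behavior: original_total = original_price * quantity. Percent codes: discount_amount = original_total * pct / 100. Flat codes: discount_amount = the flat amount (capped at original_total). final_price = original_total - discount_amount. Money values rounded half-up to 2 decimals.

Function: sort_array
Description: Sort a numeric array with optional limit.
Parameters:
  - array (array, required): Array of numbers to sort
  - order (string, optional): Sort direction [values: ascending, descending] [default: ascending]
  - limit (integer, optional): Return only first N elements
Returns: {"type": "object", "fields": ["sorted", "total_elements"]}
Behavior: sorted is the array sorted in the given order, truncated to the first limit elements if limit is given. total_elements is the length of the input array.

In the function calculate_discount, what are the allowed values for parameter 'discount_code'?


The calculate_discount spec declares:
  - discount_code (string, required): Discount code [values: SAVE10, SAVE20, HALF, FLAT5, FLAT15, VIP30]
Allowed values:
SAVE10, SAVE20, HALF, FLAT5, FLAT15, VIP30


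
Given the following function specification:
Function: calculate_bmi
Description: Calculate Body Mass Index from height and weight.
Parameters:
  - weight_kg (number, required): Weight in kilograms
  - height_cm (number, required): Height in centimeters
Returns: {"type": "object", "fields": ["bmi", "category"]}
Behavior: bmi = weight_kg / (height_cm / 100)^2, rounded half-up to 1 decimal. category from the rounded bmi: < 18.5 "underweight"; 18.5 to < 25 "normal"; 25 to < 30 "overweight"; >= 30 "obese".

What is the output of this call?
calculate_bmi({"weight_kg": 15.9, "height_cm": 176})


height_m = 176 / 100 = 1.76
bmi = 15.9 / 1.76^2 = 15.9 / 3.0976 = 5.133006 -> 5.1
5.1 < 18.5 -> underweight
Output:
{"bmi": 5.1, "category": "underweight"}


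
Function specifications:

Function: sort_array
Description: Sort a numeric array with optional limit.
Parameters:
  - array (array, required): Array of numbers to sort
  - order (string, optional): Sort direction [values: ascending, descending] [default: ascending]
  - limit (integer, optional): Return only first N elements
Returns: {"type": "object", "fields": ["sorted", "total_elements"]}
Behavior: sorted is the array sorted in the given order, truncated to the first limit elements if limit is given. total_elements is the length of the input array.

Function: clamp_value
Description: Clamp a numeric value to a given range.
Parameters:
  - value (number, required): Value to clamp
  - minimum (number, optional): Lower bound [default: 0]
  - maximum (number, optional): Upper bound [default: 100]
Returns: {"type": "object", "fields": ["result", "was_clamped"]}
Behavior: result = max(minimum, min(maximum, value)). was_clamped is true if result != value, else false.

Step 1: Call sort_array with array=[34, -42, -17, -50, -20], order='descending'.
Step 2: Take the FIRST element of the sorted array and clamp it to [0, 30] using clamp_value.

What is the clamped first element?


Step 1: sort_array(order=descending)
  sorted: [34, -17, -20, -42, -50]
  -> first element = 34
Step 2: clamp_value(value=34, minimum=0, maximum=30)
  result = max(0, min(30, 34)) = max(0, 30) = 30
  was_clamped = (30 != 34) = true
  -> result = 30
30


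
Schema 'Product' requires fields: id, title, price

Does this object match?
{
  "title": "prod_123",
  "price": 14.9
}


Checking required fields...
Missing: id
Invalid - missing required field 'id'


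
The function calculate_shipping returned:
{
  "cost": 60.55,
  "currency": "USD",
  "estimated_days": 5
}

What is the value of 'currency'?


USD
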